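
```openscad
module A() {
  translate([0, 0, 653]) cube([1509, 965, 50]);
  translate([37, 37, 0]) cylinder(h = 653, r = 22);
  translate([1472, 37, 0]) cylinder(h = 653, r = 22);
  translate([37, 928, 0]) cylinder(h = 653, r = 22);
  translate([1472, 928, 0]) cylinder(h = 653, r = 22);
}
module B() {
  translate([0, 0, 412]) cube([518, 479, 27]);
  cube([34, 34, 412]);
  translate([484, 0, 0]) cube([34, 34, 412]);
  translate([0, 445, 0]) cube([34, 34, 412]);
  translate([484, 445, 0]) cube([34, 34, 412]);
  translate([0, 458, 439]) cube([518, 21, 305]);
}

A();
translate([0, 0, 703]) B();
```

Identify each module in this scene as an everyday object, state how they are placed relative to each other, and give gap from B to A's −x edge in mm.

The chair's min-x is at 0; the table's min-x is 0; gap = 0 mm.

A is a table. B is a chair. The chair is on top of the table. The gap from the chair to the table's −x edge is 0 mm.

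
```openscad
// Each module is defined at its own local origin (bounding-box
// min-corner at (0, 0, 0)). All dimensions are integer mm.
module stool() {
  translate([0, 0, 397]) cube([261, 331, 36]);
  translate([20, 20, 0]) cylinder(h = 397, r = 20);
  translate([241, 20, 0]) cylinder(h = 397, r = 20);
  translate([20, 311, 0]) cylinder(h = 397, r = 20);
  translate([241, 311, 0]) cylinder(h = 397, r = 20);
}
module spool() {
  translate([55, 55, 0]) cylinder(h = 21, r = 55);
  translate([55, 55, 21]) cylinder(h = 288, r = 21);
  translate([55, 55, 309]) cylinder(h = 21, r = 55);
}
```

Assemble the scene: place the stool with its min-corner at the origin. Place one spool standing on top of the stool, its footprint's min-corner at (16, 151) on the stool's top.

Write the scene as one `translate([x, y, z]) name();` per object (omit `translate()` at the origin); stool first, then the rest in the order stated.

stool();
translate([16, 151, 433]) spool();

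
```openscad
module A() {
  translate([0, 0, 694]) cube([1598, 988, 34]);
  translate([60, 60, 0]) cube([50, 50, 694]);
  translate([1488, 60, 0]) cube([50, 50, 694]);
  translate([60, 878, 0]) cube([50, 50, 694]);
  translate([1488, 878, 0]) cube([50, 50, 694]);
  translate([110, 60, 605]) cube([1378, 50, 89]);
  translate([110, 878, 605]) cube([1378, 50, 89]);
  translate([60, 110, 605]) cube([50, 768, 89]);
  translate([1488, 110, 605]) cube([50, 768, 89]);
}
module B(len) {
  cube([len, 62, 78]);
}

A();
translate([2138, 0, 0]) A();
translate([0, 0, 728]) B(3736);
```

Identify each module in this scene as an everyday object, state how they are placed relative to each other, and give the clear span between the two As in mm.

A is a table. B is a beam. A beam spans the tops of two tables. The clear span between the two tables is 540 mm.

Second table starts at x = 2138; first ends at x = 1598; clear span = 2138 − 1598 = 540 mm.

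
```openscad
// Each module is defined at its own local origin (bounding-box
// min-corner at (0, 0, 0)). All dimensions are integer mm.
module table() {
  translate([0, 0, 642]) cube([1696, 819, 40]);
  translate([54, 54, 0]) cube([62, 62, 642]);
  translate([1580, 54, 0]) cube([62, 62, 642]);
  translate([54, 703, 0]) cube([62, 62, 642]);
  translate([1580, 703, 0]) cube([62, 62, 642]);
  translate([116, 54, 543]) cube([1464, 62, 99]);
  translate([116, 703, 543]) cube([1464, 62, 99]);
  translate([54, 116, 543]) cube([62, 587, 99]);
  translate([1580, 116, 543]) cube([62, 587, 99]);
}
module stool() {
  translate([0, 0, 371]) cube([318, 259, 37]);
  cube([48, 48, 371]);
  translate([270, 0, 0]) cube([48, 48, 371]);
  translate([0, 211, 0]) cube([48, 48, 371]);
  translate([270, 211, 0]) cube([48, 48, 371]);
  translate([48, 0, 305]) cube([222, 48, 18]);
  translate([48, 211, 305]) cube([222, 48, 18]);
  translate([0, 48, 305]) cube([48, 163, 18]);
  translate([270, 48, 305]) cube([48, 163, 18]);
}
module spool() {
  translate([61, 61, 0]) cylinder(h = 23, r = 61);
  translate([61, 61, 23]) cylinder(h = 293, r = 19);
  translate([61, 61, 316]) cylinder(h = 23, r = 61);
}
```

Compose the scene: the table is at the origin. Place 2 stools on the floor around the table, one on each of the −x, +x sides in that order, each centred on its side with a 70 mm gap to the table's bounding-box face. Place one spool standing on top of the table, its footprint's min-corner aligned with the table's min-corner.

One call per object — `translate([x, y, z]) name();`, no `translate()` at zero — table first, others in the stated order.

table();
translate([-388, 280, 0]) stool();
translate([1766, 280, 0]) stool();
translate([0, 0, 682]) spool();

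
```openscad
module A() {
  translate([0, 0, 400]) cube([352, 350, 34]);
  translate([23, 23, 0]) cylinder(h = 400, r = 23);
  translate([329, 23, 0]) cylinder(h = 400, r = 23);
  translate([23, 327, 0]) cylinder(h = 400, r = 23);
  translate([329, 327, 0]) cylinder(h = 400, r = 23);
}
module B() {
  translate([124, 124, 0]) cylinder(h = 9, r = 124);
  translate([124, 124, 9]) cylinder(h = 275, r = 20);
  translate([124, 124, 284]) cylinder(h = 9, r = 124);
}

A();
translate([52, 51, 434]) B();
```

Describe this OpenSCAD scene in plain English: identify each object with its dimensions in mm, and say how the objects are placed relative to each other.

A is a four-legged stool. The seat is 352×350 mm, 34 mm thick, top at z = 434 mm. It stands on four round legs, each 46 mm in diameter, from z = 0 to the seat underside, each leg's axis is inset half a diameter from the nearest pair of seat edges (so the leg's bounding box is flush with the corner).

B is a spool: two coaxial disc flanges of radius 124 mm and thickness 9 mm, joined by a core cylinder of radius 20 mm and height 275 mm. The lower flange rests on z = 0 and the three cylinders share a vertical axis.

The spool is on top of the stool, centred.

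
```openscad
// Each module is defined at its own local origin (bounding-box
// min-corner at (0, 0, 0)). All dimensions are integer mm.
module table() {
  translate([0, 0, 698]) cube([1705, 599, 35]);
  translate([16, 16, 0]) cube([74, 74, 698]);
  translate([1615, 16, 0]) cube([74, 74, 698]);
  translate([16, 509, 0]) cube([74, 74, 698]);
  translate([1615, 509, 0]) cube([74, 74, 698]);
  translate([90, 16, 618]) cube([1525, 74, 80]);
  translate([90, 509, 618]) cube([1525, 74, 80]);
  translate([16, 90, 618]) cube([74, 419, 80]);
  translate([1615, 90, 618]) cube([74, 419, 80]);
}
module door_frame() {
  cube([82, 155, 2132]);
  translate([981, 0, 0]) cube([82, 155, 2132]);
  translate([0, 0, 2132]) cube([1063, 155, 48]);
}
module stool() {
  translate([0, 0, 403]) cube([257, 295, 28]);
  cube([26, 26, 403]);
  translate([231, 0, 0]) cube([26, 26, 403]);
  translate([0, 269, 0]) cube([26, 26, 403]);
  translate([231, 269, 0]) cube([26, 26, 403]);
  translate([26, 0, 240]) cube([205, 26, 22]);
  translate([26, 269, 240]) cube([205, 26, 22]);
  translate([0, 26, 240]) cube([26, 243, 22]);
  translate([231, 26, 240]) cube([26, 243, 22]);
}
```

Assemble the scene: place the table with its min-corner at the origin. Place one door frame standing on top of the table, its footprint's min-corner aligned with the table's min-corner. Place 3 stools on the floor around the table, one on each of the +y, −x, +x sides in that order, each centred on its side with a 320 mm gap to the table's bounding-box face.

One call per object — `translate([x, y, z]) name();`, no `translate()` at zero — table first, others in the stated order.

table();
translate([0, 0, 733]) door_frame();
translate([724, 919, 0]) stool();
translate([-577, 152, 0]) stool();
translate([2025, 152, 0]) stool();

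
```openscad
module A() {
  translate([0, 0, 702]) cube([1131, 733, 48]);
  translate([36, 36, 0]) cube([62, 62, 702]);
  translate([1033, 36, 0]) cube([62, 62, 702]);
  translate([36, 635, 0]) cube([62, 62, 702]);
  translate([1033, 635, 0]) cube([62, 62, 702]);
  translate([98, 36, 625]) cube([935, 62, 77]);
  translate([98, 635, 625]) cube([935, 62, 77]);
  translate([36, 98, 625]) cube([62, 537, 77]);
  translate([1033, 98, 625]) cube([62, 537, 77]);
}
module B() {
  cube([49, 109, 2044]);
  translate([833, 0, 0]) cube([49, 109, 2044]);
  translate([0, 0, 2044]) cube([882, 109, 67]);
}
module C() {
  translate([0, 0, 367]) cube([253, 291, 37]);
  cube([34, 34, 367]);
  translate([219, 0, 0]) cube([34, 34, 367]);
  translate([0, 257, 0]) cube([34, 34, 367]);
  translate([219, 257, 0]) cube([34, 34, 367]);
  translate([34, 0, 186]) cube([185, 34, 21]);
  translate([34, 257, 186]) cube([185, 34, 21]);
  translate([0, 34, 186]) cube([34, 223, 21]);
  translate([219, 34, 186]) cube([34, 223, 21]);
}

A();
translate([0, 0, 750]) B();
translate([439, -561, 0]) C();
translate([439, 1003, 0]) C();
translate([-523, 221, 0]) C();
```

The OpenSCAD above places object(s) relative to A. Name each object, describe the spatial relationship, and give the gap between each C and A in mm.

Each stool's nearest face is 270 mm from the table's bounding box.

A is a table. B is a door frame. C is a stool. The door frame is on top of the table. Three stools sit around the table at the −y, +y, −x sides. The gap between each stool and the table is 270 mm.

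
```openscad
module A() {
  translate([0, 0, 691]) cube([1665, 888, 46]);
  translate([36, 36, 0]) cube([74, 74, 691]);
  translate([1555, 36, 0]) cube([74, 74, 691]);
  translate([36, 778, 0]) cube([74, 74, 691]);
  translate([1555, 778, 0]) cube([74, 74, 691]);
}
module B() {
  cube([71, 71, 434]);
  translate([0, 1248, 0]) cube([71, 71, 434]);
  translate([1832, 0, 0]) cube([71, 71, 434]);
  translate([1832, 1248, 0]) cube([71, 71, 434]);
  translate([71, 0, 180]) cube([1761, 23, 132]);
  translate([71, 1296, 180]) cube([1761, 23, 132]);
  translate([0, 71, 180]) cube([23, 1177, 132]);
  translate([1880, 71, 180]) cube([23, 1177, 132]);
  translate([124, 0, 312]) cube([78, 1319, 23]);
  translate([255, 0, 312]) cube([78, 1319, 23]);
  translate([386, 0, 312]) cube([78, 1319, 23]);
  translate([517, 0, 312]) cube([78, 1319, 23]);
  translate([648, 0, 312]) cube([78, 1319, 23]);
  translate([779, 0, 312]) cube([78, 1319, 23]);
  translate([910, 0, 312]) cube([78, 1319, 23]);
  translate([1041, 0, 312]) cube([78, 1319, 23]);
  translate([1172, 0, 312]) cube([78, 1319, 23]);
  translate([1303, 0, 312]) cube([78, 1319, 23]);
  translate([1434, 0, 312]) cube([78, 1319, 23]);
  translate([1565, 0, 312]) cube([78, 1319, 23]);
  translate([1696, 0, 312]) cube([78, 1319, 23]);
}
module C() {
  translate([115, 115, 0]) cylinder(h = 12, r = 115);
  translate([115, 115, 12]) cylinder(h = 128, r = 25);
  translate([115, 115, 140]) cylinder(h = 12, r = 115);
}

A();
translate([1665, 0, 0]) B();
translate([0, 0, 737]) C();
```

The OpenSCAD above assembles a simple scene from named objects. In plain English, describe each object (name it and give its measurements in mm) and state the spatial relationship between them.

A is a rectangular dining table. The top is 1665×888×46 mm with its upper surface at z = 737 mm. It stands on four 74×74 mm square legs, each inset 36 mm from the nearest pair of top edges, running from the floor to the underside of the top.

B is a bed frame 1903 mm long (x) by 1319 mm wide (y). Four 71×71 mm corner posts, 434 mm tall, at the corners of the footprint. Four rails of 23 mm thickness and 132 mm height run between adjacent posts with their undersides at z = 180 mm, their outer faces flush with the outside of the frame (the two x-running rails run between the posts' inner faces; the two y-running rails run between the posts' inner faces). 13 slats, each 78 mm wide (x) and 23 mm thick, lie across the top of the two x-running rails, running the full 1319 mm width of the frame in y; the slats are evenly spaced along x between the inner faces of the end posts with equal gaps (rounded down to the nearest mm) at the −x end and between each pair — any rounding remainder accumulates at the +x end.

C is a spool: two coaxial disc flanges of radius 115 mm and thickness 12 mm, joined by a core cylinder of radius 25 mm and height 128 mm. The lower flange rests on z = 0 and the three cylinders share a vertical axis.

The bed frame is against the table's +x side, with their −y faces flush. The spool is on top of the table.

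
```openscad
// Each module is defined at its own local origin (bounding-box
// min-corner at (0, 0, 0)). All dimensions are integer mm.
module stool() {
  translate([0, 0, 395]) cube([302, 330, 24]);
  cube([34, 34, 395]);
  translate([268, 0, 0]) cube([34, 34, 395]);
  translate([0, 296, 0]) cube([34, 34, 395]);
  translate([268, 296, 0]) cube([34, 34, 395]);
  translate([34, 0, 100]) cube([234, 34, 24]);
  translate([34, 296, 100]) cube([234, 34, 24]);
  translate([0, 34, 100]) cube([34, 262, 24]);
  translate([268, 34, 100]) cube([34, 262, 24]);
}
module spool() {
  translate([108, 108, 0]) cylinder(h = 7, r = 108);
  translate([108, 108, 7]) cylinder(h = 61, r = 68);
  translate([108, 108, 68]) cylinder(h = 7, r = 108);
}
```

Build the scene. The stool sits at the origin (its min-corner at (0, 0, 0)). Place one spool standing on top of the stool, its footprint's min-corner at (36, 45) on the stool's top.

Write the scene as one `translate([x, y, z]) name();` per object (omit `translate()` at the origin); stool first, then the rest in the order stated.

stool();
translate([36, 45, 419]) spool();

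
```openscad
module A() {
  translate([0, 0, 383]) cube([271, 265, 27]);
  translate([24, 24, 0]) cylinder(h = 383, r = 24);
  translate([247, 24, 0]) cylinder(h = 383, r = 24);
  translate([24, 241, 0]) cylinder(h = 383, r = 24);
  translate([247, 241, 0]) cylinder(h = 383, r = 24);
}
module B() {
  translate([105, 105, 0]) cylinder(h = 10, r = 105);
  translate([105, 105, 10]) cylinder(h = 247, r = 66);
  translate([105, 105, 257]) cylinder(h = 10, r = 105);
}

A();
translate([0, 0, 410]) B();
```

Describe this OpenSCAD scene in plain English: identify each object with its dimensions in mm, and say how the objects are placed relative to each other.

A is a four-legged stool. The seat is a 271×265×27 mm slab whose top surface is at z = 410 mm; four round legs, each 48 mm in diameter, run from the floor (z = 0) to the underside of the seat, each leg's axis is inset half a diameter from the nearest pair of seat edges (so the leg's bounding box is flush with the corner).

B is a spool: two coaxial disc flanges of radius 105 mm and thickness 10 mm, joined by a core cylinder of radius 66 mm and height 247 mm. The lower flange rests on z = 0 and the three cylinders share a vertical axis.

The spool is on top of the stool.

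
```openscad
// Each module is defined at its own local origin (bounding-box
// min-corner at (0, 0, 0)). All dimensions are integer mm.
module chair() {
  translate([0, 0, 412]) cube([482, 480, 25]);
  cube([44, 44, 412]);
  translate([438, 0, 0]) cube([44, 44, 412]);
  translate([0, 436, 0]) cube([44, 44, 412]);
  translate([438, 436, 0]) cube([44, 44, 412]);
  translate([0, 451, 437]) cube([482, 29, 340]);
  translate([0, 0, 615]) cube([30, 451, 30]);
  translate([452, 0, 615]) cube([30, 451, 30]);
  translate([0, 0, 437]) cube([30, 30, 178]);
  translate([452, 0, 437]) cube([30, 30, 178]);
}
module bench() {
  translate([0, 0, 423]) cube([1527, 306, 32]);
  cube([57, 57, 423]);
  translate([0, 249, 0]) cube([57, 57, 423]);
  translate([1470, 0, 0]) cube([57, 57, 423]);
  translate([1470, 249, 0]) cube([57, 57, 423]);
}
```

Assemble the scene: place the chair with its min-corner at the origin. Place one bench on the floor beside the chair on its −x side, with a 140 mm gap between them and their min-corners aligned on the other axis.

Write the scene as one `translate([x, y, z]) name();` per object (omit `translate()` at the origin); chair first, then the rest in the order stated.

chair();
translate([-1667, 0, 0]) bench();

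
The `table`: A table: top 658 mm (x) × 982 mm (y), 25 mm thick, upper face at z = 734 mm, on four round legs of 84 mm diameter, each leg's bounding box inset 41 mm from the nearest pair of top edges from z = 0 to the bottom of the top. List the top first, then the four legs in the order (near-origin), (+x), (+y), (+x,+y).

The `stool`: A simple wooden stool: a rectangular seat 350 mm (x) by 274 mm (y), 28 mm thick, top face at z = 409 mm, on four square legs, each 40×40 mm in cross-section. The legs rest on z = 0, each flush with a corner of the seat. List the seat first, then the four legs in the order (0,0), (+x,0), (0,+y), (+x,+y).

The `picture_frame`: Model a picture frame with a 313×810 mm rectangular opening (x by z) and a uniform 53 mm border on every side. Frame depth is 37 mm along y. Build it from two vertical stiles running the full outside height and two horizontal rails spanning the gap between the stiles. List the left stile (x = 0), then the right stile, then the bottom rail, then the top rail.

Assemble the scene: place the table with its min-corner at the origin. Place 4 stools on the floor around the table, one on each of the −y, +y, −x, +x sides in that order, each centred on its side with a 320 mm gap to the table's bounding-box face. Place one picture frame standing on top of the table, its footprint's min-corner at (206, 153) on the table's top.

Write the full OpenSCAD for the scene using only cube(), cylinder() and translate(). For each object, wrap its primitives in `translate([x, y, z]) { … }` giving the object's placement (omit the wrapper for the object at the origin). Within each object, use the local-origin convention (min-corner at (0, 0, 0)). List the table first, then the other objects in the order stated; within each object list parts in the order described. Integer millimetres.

translate([0, 0, 709]) cube([658, 982, 25]);
translate([83, 83, 0]) cylinder(h = 709, r = 42);
translate([575, 83, 0]) cylinder(h = 709, r = 42);
translate([83, 899, 0]) cylinder(h = 709, r = 42);
translate([575, 899, 0]) cylinder(h = 709, r = 42);
translate([154, -594, 0]) {
  translate([0, 0, 381]) cube([350, 274, 28]);
  cube([40, 40, 381]);
  translate([310, 0, 0]) cube([40, 40, 381]);
  translate([0, 234, 0]) cube([40, 40, 381]);
  translate([310, 234, 0]) cube([40, 40, 381]);
}
translate([154, 1302, 0]) {
  translate([0, 0, 381]) cube([350, 274, 28]);
  cube([40, 40, 381]);
  translate([310, 0, 0]) cube([40, 40, 381]);
  translate([0, 234, 0]) cube([40, 40, 381]);
  translate([310, 234, 0]) cube([40, 40, 381]);
}
translate([-670, 354, 0]) {
  translate([0, 0, 381]) cube([350, 274, 28]);
  cube([40, 40, 381]);
  translate([310, 0, 0]) cube([40, 40, 381]);
  translate([0, 234, 0]) cube([40, 40, 381]);
  translate([310, 234, 0]) cube([40, 40, 381]);
}
translate([978, 354, 0]) {
  translate([0, 0, 381]) cube([350, 274, 28]);
  cube([40, 40, 381]);
  translate([310, 0, 0]) cube([40, 40, 381]);
  translate([0, 234, 0]) cube([40, 40, 381]);
  translate([310, 234, 0]) cube([40, 40, 381]);
}
translate([206, 153, 734]) {
  cube([53, 37, 916]);
  translate([366, 0, 0]) cube([53, 37, 916]);
  translate([53, 0, 0]) cube([313, 37, 53]);
  translate([53, 0, 863]) cube([313, 37, 53]);
}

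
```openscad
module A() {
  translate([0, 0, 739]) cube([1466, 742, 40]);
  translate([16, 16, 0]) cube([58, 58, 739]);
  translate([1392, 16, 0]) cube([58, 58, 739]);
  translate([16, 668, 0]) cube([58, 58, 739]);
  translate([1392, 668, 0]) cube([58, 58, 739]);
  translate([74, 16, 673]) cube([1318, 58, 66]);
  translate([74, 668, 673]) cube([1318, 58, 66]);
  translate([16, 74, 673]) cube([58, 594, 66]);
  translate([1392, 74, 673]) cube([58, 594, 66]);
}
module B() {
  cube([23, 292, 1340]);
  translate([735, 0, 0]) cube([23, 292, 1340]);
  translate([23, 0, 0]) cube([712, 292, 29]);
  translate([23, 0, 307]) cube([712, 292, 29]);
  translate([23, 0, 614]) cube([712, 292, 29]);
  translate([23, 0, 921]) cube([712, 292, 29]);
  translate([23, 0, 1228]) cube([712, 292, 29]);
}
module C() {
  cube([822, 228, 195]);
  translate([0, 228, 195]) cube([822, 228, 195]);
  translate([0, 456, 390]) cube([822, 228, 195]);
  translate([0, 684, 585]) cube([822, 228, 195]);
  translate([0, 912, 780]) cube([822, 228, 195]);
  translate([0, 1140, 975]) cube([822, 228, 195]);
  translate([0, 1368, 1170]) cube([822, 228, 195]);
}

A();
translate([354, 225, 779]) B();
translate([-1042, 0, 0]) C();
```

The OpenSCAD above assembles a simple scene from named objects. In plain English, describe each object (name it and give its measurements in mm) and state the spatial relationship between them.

A is a rectangular dining table. The top is 1466×742×40 mm with its upper surface at z = 779 mm. It stands on four 58×58 mm square legs, each inset 16 mm from the nearest pair of top edges, running from the floor to the underside of the top. Four apron rails, 58 mm thick and 66 mm tall, run between adjacent legs with their top edges flush with the underside of the top and their outer faces flush with the legs' outer faces.

B is an open bookshelf. Two side panels, each 23 mm thick, 292 mm deep and 1340 mm tall, stand 758 mm apart (outside-to-outside). Between them sit 5 shelves, each 29 mm thick and 292 mm deep, spanning the full gap between the sides. The bottom shelf rests on the floor (its underside at z = 0) and the clear gap between one shelf's top and the next shelf's underside is 278 mm.

C is a run of 7 identical solid stair steps. Each tread is 822×228 mm and each step block is 195 mm high. Step 1 rests on the floor; step k is offset from step 1 by (k−1)×228 mm in y and (k−1)×195 mm in z.

The bookshelf is on top of the table, centred. The staircase is on the floor beside the table on its −x side.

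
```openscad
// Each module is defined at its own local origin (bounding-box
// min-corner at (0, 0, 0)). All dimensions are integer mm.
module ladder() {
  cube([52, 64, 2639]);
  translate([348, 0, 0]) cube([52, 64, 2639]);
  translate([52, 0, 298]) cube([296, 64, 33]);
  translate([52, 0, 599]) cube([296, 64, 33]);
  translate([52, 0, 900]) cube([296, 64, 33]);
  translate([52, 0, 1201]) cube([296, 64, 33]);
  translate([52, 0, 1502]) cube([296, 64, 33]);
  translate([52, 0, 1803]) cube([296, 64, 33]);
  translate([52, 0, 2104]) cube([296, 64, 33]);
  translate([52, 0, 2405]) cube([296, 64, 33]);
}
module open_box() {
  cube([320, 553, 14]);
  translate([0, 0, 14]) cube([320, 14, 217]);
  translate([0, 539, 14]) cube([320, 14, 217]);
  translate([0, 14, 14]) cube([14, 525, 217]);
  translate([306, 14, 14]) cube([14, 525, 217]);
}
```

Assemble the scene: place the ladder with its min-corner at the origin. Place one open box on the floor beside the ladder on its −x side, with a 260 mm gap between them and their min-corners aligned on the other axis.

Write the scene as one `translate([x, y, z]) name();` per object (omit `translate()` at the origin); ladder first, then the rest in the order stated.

ladder();
translate([-580, 0, 0]) open_box();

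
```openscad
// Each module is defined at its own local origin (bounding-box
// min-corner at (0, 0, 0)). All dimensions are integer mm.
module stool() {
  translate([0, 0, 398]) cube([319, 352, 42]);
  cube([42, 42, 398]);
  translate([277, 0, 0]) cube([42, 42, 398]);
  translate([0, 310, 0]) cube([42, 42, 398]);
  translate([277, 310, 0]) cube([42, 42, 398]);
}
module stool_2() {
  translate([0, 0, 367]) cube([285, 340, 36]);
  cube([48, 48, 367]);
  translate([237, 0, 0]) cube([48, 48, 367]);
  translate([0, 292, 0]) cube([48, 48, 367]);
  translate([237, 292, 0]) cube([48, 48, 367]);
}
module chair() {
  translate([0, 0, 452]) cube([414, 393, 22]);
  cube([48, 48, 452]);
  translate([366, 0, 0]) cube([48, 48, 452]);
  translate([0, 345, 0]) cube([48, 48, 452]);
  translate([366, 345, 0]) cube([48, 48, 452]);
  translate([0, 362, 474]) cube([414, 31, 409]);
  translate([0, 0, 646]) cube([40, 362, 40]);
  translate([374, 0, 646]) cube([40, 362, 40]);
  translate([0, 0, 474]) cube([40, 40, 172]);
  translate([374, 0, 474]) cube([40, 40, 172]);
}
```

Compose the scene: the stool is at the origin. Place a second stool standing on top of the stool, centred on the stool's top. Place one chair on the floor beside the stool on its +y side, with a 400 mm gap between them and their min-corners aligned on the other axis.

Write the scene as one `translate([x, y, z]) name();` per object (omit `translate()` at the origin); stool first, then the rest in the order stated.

stool();
translate([17, 6, 440]) stool_2();
translate([0, 752, 0]) chair();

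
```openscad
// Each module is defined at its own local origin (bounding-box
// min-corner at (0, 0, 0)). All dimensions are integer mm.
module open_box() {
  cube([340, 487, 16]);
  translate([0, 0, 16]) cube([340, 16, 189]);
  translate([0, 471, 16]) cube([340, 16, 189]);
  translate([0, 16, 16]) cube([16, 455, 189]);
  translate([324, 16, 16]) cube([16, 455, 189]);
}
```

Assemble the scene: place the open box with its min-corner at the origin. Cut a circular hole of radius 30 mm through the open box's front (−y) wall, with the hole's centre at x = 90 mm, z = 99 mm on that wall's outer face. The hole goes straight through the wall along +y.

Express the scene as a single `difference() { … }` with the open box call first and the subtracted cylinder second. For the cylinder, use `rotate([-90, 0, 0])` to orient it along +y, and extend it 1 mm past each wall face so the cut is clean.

difference() {
  open_box();
  translate([90, -1, 99]) rotate([-90, 0, 0]) cylinder(h = 18, r = 30);
}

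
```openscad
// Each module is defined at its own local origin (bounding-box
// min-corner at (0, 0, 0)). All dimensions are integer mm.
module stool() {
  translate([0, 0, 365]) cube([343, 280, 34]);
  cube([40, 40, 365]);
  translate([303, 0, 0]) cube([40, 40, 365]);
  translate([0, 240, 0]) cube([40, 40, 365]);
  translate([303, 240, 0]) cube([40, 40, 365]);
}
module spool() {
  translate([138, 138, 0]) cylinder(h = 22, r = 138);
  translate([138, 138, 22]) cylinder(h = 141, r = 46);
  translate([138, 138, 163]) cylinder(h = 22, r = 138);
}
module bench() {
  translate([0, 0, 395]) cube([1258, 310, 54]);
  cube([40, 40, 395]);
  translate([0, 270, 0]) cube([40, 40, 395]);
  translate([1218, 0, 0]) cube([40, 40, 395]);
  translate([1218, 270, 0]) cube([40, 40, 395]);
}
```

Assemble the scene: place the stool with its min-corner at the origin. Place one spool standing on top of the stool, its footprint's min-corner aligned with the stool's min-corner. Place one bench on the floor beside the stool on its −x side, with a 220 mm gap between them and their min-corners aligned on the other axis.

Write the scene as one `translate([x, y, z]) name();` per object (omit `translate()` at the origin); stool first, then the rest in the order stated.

stool();
translate([0, 0, 399]) spool();
translate([-1478, 0, 0]) bench();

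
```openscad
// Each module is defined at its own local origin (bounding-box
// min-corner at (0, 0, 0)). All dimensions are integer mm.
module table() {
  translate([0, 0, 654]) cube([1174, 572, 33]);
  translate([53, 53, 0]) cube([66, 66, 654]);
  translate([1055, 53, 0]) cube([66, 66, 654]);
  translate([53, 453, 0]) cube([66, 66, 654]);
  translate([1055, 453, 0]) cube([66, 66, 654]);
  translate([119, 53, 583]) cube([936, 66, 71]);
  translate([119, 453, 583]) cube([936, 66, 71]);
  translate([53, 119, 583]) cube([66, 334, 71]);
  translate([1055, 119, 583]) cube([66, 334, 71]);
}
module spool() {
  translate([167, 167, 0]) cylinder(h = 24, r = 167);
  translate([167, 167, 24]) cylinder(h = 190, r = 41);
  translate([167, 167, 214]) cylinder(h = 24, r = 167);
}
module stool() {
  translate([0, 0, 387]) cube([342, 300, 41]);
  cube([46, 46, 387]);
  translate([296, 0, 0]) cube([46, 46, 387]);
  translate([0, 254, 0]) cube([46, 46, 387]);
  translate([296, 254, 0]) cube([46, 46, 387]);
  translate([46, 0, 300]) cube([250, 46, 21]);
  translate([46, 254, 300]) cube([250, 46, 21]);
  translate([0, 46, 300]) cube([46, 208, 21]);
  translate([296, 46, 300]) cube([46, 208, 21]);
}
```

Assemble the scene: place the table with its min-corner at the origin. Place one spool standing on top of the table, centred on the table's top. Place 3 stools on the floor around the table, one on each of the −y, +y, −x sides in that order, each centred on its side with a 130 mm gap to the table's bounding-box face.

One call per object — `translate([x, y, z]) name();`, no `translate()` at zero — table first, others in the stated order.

table();
translate([420, 119, 687]) spool();
translate([416, -430, 0]) stool();
translate([416, 702, 0]) stool();
translate([-472, 136, 0]) stool();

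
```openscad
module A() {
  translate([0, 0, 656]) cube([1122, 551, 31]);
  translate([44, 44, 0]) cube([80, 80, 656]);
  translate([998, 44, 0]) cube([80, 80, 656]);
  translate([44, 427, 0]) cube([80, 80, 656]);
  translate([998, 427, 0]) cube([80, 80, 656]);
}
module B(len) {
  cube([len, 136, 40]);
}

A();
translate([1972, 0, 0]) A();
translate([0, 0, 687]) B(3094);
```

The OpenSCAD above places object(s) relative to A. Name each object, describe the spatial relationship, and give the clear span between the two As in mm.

Second table starts at x = 1972; first ends at x = 1122; clear span = 1972 − 1122 = 850 mm.

A is a table. B is a beam. A beam spans the tops of two tables. The clear span between the two tables is 850 mm.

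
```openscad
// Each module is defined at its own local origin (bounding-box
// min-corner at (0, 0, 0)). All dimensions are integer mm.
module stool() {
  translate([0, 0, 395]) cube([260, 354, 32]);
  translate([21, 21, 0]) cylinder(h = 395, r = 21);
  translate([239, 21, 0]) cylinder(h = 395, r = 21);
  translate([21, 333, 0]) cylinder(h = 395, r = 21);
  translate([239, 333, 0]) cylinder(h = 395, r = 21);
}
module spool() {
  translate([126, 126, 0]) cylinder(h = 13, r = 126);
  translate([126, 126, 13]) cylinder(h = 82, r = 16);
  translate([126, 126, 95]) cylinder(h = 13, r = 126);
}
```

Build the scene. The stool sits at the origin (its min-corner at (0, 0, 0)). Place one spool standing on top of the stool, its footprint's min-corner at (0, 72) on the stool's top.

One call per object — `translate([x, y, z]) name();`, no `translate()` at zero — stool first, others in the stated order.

stool();
translate([0, 72, 427]) spool();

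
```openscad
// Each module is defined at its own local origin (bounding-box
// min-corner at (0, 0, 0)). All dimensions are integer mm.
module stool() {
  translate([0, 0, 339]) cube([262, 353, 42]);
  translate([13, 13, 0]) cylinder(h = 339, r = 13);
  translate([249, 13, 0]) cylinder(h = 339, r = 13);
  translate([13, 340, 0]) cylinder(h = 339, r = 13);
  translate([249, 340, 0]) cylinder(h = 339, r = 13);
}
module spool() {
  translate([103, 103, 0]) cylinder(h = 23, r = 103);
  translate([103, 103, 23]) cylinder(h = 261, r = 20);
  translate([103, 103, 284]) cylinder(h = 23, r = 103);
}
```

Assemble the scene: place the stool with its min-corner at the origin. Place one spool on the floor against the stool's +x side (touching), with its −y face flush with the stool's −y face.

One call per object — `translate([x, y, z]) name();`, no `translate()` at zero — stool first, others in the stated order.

stool();
translate([262, 0, 0]) spool();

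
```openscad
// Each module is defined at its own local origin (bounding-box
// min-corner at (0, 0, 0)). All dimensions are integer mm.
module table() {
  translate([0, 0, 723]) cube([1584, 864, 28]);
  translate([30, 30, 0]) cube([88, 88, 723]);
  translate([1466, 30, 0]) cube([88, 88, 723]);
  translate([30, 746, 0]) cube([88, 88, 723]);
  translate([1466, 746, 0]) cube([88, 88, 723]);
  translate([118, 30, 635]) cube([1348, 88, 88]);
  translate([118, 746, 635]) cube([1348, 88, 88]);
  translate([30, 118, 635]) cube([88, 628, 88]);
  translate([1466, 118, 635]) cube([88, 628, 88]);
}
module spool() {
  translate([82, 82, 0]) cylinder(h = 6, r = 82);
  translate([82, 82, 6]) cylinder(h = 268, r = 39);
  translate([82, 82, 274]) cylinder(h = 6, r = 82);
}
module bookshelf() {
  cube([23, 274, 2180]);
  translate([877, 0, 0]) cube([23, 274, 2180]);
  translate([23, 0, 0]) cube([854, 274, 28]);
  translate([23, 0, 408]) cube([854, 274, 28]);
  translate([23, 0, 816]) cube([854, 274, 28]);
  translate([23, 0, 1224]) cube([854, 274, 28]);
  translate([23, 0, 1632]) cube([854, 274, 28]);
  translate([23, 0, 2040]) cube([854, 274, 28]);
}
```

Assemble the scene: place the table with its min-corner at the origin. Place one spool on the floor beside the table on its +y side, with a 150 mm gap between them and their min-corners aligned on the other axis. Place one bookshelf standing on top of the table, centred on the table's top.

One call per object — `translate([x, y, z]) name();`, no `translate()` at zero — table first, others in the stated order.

table();
translate([0, 1014, 0]) spool();
translate([342, 295, 751]) bookshelf();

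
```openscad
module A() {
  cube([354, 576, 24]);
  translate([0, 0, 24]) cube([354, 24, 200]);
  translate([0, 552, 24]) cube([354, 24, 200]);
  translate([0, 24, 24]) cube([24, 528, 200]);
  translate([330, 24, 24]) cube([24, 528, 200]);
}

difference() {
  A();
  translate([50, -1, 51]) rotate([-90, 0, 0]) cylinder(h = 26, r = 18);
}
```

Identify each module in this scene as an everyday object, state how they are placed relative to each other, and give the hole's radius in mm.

A is an open box. The open box has a circular hole through its front wall. The hole's radius is 18 mm.

The subtracted cylinder has r = 18 mm.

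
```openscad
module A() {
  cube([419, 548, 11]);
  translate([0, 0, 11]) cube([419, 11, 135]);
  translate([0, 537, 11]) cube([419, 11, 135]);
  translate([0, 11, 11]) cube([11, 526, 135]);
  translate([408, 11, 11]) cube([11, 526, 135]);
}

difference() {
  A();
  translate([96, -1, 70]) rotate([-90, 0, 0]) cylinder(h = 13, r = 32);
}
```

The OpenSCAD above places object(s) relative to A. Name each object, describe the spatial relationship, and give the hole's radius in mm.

A is an open box. The open box has a circular hole through its front wall. The hole's radius is 32 mm.

The subtracted cylinder has r = 32 mm.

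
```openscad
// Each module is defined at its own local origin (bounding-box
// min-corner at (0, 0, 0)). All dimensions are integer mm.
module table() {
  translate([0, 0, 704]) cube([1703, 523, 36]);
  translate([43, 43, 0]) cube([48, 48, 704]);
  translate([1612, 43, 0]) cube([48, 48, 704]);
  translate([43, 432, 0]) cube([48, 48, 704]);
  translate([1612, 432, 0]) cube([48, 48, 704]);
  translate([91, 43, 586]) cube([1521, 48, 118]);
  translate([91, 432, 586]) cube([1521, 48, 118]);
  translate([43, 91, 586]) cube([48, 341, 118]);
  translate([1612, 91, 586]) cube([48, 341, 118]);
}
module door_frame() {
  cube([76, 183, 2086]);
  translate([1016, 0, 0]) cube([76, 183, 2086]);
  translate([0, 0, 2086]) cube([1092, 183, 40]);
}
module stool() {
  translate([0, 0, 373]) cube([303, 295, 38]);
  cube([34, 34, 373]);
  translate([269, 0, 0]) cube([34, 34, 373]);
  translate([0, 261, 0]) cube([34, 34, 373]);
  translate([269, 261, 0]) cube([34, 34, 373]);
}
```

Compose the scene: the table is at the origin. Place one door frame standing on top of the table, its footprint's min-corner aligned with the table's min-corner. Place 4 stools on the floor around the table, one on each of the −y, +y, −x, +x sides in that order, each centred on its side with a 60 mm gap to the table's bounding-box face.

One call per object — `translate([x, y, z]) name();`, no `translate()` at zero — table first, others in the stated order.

table();
translate([0, 0, 740]) door_frame();
translate([700, -355, 0]) stool();
translate([700, 583, 0]) stool();
translate([-363, 114, 0]) stool();
translate([1763, 114, 0]) stool();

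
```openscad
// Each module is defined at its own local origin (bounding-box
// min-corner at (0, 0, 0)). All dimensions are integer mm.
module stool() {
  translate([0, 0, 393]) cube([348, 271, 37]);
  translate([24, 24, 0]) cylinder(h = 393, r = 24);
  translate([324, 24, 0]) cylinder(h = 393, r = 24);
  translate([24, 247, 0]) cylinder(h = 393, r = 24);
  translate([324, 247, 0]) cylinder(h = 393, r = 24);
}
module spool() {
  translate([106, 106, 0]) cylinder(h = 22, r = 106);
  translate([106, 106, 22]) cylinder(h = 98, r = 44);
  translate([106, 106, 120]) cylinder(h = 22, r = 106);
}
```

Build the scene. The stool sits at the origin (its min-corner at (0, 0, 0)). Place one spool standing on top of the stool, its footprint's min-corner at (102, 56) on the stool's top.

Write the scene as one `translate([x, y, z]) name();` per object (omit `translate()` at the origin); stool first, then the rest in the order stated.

stool();
translate([102, 56, 430]) spool();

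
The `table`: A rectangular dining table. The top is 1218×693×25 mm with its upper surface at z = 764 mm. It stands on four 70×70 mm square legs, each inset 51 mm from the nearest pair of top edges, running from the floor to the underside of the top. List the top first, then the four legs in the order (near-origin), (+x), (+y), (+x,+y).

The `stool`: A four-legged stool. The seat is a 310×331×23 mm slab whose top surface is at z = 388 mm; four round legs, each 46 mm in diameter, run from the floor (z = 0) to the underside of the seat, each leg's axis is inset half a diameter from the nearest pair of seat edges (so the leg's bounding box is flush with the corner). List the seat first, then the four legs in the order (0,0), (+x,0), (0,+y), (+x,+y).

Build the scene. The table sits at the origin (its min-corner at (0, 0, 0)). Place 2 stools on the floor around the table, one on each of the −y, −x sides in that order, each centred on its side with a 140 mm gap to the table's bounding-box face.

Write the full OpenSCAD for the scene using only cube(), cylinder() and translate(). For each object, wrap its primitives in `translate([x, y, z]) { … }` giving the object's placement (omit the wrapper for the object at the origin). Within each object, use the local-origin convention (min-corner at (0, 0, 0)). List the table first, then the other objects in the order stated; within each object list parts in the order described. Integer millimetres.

translate([0, 0, 739]) cube([1218, 693, 25]);
translate([51, 51, 0]) cube([70, 70, 739]);
translate([1097, 51, 0]) cube([70, 70, 739]);
translate([51, 572, 0]) cube([70, 70, 739]);
translate([1097, 572, 0]) cube([70, 70, 739]);
translate([454, -471, 0]) {
  translate([0, 0, 365]) cube([310, 331, 23]);
  translate([23, 23, 0]) cylinder(h = 365, r = 23);
  translate([287, 23, 0]) cylinder(h = 365, r = 23);
  translate([23, 308, 0]) cylinder(h = 365, r = 23);
  translate([287, 308, 0]) cylinder(h = 365, r = 23);
}
translate([-450, 181, 0]) {
  translate([0, 0, 365]) cube([310, 331, 23]);
  translate([23, 23, 0]) cylinder(h = 365, r = 23);
  translate([287, 23, 0]) cylinder(h = 365, r = 23);
  translate([23, 308, 0]) cylinder(h = 365, r = 23);
  translate([287, 308, 0]) cylinder(h = 365, r = 23);
}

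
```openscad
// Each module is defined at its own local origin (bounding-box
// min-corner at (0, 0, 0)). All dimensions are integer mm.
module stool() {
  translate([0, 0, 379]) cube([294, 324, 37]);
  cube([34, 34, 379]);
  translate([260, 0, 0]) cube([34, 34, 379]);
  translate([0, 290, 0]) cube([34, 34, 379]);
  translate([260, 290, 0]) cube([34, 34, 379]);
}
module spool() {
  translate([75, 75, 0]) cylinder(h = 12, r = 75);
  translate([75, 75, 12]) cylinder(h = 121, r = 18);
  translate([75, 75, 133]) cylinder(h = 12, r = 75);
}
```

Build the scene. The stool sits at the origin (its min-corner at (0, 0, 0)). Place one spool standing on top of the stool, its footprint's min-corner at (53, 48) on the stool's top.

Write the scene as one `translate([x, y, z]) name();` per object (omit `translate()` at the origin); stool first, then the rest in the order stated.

stool();
translate([53, 48, 416]) spool();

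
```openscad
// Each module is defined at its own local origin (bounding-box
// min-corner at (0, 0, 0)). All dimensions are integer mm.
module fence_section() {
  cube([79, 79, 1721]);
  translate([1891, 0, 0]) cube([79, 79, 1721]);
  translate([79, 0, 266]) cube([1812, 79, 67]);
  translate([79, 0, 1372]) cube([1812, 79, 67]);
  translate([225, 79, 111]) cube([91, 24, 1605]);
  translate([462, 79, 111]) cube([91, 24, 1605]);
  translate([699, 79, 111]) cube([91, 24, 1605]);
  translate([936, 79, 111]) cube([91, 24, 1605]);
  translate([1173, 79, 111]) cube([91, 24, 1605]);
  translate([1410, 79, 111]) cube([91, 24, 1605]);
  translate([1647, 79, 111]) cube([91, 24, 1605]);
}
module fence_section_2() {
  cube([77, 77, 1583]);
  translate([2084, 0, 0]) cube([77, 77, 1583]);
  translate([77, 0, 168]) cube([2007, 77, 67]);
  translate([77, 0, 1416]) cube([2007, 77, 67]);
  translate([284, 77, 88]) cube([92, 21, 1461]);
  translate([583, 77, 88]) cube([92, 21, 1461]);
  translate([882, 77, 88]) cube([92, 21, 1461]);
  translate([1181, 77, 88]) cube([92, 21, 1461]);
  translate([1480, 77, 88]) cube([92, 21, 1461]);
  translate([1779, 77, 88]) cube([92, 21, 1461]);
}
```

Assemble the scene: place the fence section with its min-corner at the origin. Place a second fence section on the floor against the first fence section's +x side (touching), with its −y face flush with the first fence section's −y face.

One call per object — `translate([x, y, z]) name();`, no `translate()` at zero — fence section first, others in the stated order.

fence_section();
translate([1970, 0, 0]) fence_section_2();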